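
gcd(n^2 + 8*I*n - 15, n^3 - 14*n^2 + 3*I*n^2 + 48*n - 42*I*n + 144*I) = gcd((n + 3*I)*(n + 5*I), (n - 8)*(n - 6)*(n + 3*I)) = n + 3*I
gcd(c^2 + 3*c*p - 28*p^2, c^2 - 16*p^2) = -c + 4*p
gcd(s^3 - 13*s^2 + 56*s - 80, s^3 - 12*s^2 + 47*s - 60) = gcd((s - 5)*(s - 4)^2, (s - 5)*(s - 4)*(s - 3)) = s^2 - 9*s + 20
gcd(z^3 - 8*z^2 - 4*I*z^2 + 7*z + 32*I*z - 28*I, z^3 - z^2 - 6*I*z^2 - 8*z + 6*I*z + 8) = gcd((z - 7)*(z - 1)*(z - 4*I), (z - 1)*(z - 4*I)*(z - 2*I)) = z^2 + z*(-1 - 4*I) + 4*I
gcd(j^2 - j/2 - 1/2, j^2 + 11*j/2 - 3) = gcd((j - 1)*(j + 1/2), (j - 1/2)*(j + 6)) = 1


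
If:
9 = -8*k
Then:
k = -9/8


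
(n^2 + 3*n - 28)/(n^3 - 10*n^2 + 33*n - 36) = (n + 7)/(n^2 - 6*n + 9)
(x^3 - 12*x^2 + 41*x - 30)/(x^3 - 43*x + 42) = (x - 5)/(x + 7)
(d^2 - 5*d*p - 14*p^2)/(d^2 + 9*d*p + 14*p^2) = (d - 7*p)/(d + 7*p)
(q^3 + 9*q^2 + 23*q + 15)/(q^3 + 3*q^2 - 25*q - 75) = (q + 1)/(q - 5)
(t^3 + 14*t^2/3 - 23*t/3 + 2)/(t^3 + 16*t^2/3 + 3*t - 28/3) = (3*t^2 + 17*t - 6)/(3*t^2 + 19*t + 28)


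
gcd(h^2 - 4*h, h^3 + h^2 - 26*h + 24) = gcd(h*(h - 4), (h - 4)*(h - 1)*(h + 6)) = h - 4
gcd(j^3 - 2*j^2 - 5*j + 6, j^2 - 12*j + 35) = 1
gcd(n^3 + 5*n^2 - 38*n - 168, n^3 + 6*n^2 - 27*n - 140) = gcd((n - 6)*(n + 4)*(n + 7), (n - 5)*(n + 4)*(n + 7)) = n^2 + 11*n + 28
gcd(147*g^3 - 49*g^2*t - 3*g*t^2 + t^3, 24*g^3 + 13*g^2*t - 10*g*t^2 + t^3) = -3*g + t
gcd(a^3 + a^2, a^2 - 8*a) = a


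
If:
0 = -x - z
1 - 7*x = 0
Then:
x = 1/7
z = -1/7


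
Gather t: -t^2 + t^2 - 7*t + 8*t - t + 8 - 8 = 0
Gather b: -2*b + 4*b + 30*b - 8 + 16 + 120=32*b + 128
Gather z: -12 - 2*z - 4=-2*z - 16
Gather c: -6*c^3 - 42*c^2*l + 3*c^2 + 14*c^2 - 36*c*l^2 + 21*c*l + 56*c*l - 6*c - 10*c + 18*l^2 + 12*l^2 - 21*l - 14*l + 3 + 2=-6*c^3 + c^2*(17 - 42*l) + c*(-36*l^2 + 77*l - 16) + 30*l^2 - 35*l + 5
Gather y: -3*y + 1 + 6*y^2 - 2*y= 6*y^2 - 5*y + 1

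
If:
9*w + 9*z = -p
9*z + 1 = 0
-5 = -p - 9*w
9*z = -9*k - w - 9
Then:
No Solution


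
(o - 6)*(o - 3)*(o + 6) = o^3 - 3*o^2 - 36*o + 108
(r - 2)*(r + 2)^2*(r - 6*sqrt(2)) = r^4 - 6*sqrt(2)*r^3 + 2*r^3 - 12*sqrt(2)*r^2 - 4*r^2 - 8*r + 24*sqrt(2)*r + 48*sqrt(2)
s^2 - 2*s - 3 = (s - 3)*(s + 1)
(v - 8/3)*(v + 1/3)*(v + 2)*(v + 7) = v^4 + 20*v^3/3 - 71*v^2/9 - 122*v/3 - 112/9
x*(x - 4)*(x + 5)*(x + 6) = x^4 + 7*x^3 - 14*x^2 - 120*x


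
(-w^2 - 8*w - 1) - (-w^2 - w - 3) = 2 - 7*w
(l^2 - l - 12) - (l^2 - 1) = -l - 11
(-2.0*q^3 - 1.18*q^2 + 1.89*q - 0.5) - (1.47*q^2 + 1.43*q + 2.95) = -2.0*q^3 - 2.65*q^2 + 0.46*q - 3.45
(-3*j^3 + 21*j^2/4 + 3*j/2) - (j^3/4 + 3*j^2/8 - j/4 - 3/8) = -13*j^3/4 + 39*j^2/8 + 7*j/4 + 3/8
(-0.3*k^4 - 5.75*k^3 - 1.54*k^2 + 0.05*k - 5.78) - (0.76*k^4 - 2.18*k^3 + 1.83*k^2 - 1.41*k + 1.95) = -1.06*k^4 - 3.57*k^3 - 3.37*k^2 + 1.46*k - 7.73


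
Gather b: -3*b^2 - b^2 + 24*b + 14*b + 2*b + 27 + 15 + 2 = -4*b^2 + 40*b + 44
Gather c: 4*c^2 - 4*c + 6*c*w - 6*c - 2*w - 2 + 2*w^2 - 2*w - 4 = 4*c^2 + c*(6*w - 10) + 2*w^2 - 4*w - 6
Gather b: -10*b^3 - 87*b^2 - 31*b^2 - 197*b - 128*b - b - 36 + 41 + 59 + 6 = -10*b^3 - 118*b^2 - 326*b + 70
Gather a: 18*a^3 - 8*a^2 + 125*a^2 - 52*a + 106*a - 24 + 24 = 18*a^3 + 117*a^2 + 54*a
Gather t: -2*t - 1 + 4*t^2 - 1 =4*t^2 - 2*t - 2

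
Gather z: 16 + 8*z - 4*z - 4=4*z + 12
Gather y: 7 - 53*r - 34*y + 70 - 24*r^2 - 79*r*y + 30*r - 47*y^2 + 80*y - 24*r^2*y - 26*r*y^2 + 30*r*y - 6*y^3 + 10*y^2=-24*r^2 - 23*r - 6*y^3 + y^2*(-26*r - 37) + y*(-24*r^2 - 49*r + 46) + 77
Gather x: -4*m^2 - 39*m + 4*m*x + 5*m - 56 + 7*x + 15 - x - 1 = -4*m^2 - 34*m + x*(4*m + 6) - 42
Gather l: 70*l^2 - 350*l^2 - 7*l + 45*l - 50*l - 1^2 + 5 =-280*l^2 - 12*l + 4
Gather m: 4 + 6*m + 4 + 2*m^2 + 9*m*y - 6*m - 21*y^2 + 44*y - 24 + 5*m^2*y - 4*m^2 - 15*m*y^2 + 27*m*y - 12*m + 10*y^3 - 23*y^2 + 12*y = m^2*(5*y - 2) + m*(-15*y^2 + 36*y - 12) + 10*y^3 - 44*y^2 + 56*y - 16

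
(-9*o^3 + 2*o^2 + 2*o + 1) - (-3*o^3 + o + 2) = -6*o^3 + 2*o^2 + o - 1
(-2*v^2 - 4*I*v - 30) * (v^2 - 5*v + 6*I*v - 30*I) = -2*v^4 + 10*v^3 - 16*I*v^3 - 6*v^2 + 80*I*v^2 + 30*v - 180*I*v + 900*I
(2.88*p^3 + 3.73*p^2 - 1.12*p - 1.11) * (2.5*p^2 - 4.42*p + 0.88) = 7.2*p^5 - 3.4046*p^4 - 16.7522*p^3 + 5.4578*p^2 + 3.9206*p - 0.9768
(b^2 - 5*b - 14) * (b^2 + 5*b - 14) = b^4 - 53*b^2 + 196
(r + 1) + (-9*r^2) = -9*r^2 + r + 1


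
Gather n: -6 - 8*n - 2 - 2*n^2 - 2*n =-2*n^2 - 10*n - 8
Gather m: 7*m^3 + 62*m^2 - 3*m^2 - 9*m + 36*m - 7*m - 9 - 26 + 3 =7*m^3 + 59*m^2 + 20*m - 32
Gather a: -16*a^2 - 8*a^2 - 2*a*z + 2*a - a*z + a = -24*a^2 + a*(3 - 3*z)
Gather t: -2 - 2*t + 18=16 - 2*t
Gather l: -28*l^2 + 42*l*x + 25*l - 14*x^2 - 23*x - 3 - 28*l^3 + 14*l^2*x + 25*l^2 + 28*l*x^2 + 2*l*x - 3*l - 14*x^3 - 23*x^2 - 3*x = -28*l^3 + l^2*(14*x - 3) + l*(28*x^2 + 44*x + 22) - 14*x^3 - 37*x^2 - 26*x - 3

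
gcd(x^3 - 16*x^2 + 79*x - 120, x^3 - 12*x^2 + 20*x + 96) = x - 8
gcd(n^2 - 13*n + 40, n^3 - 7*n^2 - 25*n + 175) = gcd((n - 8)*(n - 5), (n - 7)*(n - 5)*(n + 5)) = n - 5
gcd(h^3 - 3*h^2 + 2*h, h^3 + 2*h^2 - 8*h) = h^2 - 2*h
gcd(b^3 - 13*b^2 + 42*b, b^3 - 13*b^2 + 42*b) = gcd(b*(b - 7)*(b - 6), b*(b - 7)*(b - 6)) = b^3 - 13*b^2 + 42*b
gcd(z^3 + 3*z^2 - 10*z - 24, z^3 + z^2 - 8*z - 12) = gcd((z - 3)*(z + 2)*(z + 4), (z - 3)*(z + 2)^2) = z^2 - z - 6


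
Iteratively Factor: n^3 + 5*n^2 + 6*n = (n)*(n^2 + 5*n + 6) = n*(n + 2)*(n + 3)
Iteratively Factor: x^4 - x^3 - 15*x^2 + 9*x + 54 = (x + 3)*(x^3 - 4*x^2 - 3*x + 18) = (x - 3)*(x + 3)*(x^2 - x - 6) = (x - 3)^2*(x + 3)*(x + 2)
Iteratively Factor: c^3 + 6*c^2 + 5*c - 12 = (c + 3)*(c^2 + 3*c - 4) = (c + 3)*(c + 4)*(c - 1)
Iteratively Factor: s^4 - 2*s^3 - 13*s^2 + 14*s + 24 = (s - 4)*(s^3 + 2*s^2 - 5*s - 6) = (s - 4)*(s + 1)*(s^2 + s - 6) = (s - 4)*(s - 2)*(s + 1)*(s + 3)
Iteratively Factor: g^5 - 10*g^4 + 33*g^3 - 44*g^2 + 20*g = (g - 5)*(g^4 - 5*g^3 + 8*g^2 - 4*g) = (g - 5)*(g - 1)*(g^3 - 4*g^2 + 4*g) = g*(g - 5)*(g - 1)*(g^2 - 4*g + 4) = g*(g - 5)*(g - 2)*(g - 1)*(g - 2)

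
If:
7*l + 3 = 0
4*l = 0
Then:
No Solution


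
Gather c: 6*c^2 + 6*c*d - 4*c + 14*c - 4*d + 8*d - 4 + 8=6*c^2 + c*(6*d + 10) + 4*d + 4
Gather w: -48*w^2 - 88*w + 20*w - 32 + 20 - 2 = -48*w^2 - 68*w - 14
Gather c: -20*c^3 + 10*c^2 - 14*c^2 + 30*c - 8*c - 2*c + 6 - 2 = -20*c^3 - 4*c^2 + 20*c + 4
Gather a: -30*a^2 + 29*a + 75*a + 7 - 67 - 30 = -30*a^2 + 104*a - 90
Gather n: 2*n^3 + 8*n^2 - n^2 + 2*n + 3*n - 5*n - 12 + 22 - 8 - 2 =2*n^3 + 7*n^2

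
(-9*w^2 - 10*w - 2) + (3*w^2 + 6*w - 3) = -6*w^2 - 4*w - 5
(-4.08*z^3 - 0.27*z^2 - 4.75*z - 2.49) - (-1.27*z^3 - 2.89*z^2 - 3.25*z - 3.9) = -2.81*z^3 + 2.62*z^2 - 1.5*z + 1.41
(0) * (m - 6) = 0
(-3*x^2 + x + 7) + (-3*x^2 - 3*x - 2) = -6*x^2 - 2*x + 5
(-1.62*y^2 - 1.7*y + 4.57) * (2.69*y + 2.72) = -4.3578*y^3 - 8.9794*y^2 + 7.6693*y + 12.4304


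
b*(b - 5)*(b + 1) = b^3 - 4*b^2 - 5*b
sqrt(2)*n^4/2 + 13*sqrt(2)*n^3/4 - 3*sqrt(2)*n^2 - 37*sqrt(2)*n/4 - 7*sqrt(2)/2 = (n - 2)*(n + 1/2)*(n + 7)*(sqrt(2)*n/2 + sqrt(2)/2)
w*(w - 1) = w^2 - w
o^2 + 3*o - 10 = (o - 2)*(o + 5)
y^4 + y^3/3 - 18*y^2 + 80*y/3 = y*(y - 8/3)*(y - 2)*(y + 5)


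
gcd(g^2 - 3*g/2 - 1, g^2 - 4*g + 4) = g - 2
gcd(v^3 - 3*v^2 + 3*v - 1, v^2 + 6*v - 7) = v - 1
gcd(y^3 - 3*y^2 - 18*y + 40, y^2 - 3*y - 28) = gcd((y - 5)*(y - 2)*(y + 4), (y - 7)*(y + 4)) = y + 4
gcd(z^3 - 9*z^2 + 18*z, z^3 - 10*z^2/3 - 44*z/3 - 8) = z - 6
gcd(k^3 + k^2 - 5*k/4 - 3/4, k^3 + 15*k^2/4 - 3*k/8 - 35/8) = k - 1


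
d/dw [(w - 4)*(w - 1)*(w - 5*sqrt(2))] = 3*w^2 - 10*sqrt(2)*w - 10*w + 4 + 25*sqrt(2)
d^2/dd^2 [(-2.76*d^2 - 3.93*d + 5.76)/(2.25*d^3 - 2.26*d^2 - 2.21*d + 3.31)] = (-27.945*d^6 - 119.37375*d^5 + 387.4797*d^4 - 232.521594*d^3 + 232.01442*d^2 - 261.164772*d + 24.466986)/(11.390625*d^9 - 34.32375*d^8 + 0.911924999999997*d^7 + 106.154549*d^6 - 101.883813*d^5 - 81.14958*d^4 + 162.35257*d^3 - 25.783245*d^2 - 72.638943*d + 36.264691)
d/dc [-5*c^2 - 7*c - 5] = -10*c - 7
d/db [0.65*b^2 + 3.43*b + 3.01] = 1.3*b + 3.43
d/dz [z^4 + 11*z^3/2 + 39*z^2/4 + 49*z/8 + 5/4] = 4*z^3 + 33*z^2/2 + 39*z/2 + 49/8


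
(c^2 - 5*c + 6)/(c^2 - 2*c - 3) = (c - 2)/(c + 1)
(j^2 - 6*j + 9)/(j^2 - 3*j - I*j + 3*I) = (j - 3)/(j - I)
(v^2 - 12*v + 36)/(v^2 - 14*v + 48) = (v - 6)/(v - 8)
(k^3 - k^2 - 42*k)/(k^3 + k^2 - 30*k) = (k - 7)/(k - 5)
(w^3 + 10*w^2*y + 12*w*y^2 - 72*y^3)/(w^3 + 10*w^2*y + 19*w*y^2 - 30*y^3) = (-w^2 - 4*w*y + 12*y^2)/(-w^2 - 4*w*y + 5*y^2)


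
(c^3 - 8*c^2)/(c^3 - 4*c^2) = (c - 8)/(c - 4)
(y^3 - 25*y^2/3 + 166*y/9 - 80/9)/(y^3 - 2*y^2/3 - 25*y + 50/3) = (y - 8/3)/(y + 5)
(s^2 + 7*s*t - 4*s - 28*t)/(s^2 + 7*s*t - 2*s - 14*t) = (s - 4)/(s - 2)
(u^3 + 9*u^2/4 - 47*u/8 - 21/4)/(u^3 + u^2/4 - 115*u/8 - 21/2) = (u - 2)/(u - 4)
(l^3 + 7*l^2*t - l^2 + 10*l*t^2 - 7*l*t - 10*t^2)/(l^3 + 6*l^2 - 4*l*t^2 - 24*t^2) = (-l^2 - 5*l*t + l + 5*t)/(-l^2 + 2*l*t - 6*l + 12*t)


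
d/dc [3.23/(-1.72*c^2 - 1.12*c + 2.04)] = (11.1112*c + 3.6176)/(1.72*c^2 + 1.12*c - 2.04)^2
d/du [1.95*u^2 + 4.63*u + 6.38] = 3.9*u + 4.63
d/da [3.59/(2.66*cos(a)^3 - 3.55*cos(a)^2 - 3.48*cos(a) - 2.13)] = (28.6482*cos(a)^2 - 25.489*cos(a) - 12.4932)*sin(a)/(-2.66*cos(a)^3 + 3.55*cos(a)^2 + 3.48*cos(a) + 2.13)^2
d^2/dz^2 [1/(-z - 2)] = -2/(z + 2)^3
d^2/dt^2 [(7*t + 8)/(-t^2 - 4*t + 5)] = 2*(-4*(t + 2)^2*(7*t + 8) + 3*(7*t + 12)*(t^2 + 4*t - 5))/(t^2 + 4*t - 5)^3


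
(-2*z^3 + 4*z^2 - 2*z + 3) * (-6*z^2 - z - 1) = 12*z^5 - 22*z^4 + 10*z^3 - 20*z^2 - z - 3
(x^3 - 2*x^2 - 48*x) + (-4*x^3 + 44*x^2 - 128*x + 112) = -3*x^3 + 42*x^2 - 176*x + 112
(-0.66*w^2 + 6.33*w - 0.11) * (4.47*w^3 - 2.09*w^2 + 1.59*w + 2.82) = -2.9502*w^5 + 29.6745*w^4 - 14.7708*w^3 + 8.4334*w^2 + 17.6757*w - 0.3102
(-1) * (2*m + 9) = -2*m - 9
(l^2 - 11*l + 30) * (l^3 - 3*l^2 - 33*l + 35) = l^5 - 14*l^4 + 30*l^3 + 308*l^2 - 1375*l + 1050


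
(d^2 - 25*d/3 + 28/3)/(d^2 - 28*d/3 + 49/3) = (3*d - 4)/(3*d - 7)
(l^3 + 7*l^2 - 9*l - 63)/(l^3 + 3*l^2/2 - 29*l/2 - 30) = 2*(l^2 + 4*l - 21)/(2*l^2 - 3*l - 20)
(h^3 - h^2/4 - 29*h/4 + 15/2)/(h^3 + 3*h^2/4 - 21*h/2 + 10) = (h + 3)/(h + 4)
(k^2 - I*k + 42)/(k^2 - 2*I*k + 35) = (k + 6*I)/(k + 5*I)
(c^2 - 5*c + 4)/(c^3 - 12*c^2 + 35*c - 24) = (c - 4)/(c^2 - 11*c + 24)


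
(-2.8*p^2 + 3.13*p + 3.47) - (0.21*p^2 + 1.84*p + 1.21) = -3.01*p^2 + 1.29*p + 2.26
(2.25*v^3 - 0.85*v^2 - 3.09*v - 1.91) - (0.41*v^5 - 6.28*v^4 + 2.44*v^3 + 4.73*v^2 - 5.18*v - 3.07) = -0.41*v^5 + 6.28*v^4 - 0.19*v^3 - 5.58*v^2 + 2.09*v + 1.16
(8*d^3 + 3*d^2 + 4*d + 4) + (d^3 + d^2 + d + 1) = 9*d^3 + 4*d^2 + 5*d + 5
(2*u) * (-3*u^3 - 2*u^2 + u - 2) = -6*u^4 - 4*u^3 + 2*u^2 - 4*u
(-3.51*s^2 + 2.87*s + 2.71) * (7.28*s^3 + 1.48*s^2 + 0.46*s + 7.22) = -25.5528*s^5 + 15.6988*s^4 + 22.3618*s^3 - 20.0112*s^2 + 21.968*s + 19.5662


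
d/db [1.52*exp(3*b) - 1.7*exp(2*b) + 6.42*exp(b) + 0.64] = (4.56*exp(2*b) - 3.4*exp(b) + 6.42)*exp(b)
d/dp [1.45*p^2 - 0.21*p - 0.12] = 2.9*p - 0.21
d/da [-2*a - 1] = -2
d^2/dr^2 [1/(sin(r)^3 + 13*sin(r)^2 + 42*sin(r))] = (-9*sin(r)^3 - 143*sin(r)^2 - 748*sin(r) - 1430 - 498/sin(r) + 3276/sin(r)^2 + 3528/sin(r)^3)/((sin(r) + 6)^3*(sin(r) + 7)^3)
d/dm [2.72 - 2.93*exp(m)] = -2.93*exp(m)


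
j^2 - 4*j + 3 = (j - 3)*(j - 1)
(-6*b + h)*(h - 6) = -6*b*h + 36*b + h^2 - 6*h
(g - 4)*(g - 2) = g^2 - 6*g + 8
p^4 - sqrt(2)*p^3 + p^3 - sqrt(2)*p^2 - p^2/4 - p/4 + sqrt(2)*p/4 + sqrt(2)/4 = (p - 1/2)*(p + 1/2)*(p + 1)*(p - sqrt(2))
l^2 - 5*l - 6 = (l - 6)*(l + 1)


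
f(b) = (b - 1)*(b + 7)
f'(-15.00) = -24.00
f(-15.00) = 128.00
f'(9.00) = 24.00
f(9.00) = 128.00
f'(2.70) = 11.40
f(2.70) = 16.49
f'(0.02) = 6.04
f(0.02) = -6.88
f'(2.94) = 11.88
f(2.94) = 19.28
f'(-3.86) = -1.72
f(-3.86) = -15.26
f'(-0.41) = 5.18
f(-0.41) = -9.29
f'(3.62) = 13.24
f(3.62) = 27.82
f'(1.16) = 8.32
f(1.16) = 1.31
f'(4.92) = 15.84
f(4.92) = 46.73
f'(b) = 2*b + 6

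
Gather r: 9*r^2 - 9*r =9*r^2 - 9*r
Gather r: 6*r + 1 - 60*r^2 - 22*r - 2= -60*r^2 - 16*r - 1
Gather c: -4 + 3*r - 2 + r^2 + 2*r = r^2 + 5*r - 6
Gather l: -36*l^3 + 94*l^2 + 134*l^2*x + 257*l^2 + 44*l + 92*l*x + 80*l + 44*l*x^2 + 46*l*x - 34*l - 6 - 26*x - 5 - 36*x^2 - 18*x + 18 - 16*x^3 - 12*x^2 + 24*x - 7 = -36*l^3 + l^2*(134*x + 351) + l*(44*x^2 + 138*x + 90) - 16*x^3 - 48*x^2 - 20*x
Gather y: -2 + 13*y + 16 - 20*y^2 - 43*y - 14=-20*y^2 - 30*y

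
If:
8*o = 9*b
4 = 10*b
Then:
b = 2/5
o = 9/20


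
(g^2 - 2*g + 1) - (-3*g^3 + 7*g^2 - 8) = 3*g^3 - 6*g^2 - 2*g + 9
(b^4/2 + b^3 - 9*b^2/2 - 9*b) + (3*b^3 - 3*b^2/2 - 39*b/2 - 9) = b^4/2 + 4*b^3 - 6*b^2 - 57*b/2 - 9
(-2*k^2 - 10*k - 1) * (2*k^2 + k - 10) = -4*k^4 - 22*k^3 + 8*k^2 + 99*k + 10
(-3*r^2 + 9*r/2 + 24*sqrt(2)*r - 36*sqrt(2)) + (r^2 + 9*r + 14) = -2*r^2 + 27*r/2 + 24*sqrt(2)*r - 36*sqrt(2) + 14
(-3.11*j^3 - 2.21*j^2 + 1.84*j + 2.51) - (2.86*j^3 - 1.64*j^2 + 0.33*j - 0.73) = -5.97*j^3 - 0.57*j^2 + 1.51*j + 3.24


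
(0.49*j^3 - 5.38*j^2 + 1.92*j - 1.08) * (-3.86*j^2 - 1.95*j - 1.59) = -1.8914*j^5 + 19.8113*j^4 + 2.3007*j^3 + 8.979*j^2 - 0.9468*j + 1.7172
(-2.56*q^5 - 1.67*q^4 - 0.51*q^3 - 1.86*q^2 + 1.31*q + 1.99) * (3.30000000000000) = -8.448*q^5 - 5.511*q^4 - 1.683*q^3 - 6.138*q^2 + 4.323*q + 6.567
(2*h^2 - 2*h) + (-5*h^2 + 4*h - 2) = -3*h^2 + 2*h - 2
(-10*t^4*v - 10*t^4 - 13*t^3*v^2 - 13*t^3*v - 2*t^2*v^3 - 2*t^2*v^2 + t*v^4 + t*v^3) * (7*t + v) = -70*t^5*v - 70*t^5 - 101*t^4*v^2 - 101*t^4*v - 27*t^3*v^3 - 27*t^3*v^2 + 5*t^2*v^4 + 5*t^2*v^3 + t*v^5 + t*v^4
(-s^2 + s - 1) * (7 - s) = s^3 - 8*s^2 + 8*s - 7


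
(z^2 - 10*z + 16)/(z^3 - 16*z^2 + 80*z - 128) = (z - 2)/(z^2 - 8*z + 16)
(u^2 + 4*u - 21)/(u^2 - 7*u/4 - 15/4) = 4*(u + 7)/(4*u + 5)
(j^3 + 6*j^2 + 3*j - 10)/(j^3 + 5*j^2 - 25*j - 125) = (j^2 + j - 2)/(j^2 - 25)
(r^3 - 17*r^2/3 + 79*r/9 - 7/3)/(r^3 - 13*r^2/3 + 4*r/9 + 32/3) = (9*r^2 - 24*r + 7)/(9*r^2 - 12*r - 32)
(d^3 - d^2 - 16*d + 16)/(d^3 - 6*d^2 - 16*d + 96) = (d - 1)/(d - 6)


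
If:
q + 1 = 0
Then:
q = -1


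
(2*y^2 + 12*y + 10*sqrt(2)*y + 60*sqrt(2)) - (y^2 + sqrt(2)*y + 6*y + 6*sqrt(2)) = y^2 + 6*y + 9*sqrt(2)*y + 54*sqrt(2)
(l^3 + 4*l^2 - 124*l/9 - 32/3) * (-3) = -3*l^3 - 12*l^2 + 124*l/3 + 32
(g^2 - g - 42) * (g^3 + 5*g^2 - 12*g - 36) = g^5 + 4*g^4 - 59*g^3 - 234*g^2 + 540*g + 1512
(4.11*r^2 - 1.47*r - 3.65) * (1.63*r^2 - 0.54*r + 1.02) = 6.6993*r^4 - 4.6155*r^3 - 0.963499999999999*r^2 + 0.4716*r - 3.723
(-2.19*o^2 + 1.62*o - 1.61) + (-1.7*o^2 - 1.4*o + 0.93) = -3.89*o^2 + 0.22*o - 0.68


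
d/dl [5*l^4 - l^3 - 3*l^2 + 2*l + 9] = 20*l^3 - 3*l^2 - 6*l + 2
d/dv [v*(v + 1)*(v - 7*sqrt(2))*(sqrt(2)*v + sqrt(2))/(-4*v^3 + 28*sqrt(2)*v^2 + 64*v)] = (-sqrt(2)*v^4 + 28*v^3 - 49*sqrt(2)*v^2 - 476*v + 64*sqrt(2)*v - 448 + 114*sqrt(2))/(4*(v^4 - 14*sqrt(2)*v^3 + 66*v^2 + 224*sqrt(2)*v + 256))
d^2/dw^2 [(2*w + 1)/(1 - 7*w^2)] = 14*(-28*w^2*(2*w + 1) + (6*w + 1)*(7*w^2 - 1))/(7*w^2 - 1)^3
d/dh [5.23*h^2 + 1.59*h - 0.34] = 10.46*h + 1.59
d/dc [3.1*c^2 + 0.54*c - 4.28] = 6.2*c + 0.54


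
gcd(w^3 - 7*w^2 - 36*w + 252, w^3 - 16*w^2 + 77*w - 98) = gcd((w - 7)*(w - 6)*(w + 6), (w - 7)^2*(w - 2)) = w - 7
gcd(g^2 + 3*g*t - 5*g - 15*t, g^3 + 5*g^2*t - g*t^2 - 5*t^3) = 1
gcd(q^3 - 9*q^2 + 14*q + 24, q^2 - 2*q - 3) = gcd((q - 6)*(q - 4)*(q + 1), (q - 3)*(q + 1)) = q + 1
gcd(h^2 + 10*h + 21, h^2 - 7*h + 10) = 1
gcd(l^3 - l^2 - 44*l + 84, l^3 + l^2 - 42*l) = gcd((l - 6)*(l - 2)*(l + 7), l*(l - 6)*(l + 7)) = l^2 + l - 42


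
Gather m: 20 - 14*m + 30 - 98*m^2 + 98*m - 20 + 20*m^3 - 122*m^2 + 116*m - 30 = 20*m^3 - 220*m^2 + 200*m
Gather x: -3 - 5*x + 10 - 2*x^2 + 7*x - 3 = -2*x^2 + 2*x + 4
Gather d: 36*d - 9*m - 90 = 36*d - 9*m - 90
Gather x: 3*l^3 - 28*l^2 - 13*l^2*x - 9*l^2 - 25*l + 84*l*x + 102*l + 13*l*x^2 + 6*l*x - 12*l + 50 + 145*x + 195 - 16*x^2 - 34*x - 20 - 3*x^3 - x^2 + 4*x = 3*l^3 - 37*l^2 + 65*l - 3*x^3 + x^2*(13*l - 17) + x*(-13*l^2 + 90*l + 115) + 225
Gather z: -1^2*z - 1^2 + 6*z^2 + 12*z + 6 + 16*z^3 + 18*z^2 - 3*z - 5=16*z^3 + 24*z^2 + 8*z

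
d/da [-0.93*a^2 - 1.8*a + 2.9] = -1.86*a - 1.8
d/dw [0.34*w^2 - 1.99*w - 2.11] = 0.68*w - 1.99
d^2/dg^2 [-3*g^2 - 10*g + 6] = -6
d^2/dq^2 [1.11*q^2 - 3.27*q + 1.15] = 2.22000000000000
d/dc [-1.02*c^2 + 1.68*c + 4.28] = 1.68 - 2.04*c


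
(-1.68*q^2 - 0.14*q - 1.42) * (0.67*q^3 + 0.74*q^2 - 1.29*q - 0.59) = -1.1256*q^5 - 1.337*q^4 + 1.1122*q^3 + 0.121*q^2 + 1.9144*q + 0.8378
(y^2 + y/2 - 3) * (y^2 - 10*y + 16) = y^4 - 19*y^3/2 + 8*y^2 + 38*y - 48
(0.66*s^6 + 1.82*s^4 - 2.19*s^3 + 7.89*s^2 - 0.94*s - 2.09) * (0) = 0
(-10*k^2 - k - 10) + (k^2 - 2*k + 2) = -9*k^2 - 3*k - 8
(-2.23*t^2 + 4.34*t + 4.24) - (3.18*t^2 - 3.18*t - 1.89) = -5.41*t^2 + 7.52*t + 6.13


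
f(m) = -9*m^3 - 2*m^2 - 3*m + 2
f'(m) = -27*m^2 - 4*m - 3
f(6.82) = -2966.42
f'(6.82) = -1286.11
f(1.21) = -20.50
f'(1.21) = -47.37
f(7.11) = -3355.26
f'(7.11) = -1396.35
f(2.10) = -96.47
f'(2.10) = -130.47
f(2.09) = -95.17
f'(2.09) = -129.30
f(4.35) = -789.71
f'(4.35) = -531.31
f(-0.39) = 3.40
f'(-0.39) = -5.55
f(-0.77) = 7.23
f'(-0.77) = -15.93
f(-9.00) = 6428.00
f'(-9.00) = -2154.00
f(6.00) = -2032.00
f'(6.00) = -999.00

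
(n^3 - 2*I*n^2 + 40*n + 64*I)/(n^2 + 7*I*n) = (n^3 - 2*I*n^2 + 40*n + 64*I)/(n*(n + 7*I))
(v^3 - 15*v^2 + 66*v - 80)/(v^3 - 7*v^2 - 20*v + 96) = (v^2 - 7*v + 10)/(v^2 + v - 12)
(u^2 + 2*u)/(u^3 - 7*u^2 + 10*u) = (u + 2)/(u^2 - 7*u + 10)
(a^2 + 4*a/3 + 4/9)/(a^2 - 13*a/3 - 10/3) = (a + 2/3)/(a - 5)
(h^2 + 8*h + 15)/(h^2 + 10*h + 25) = (h + 3)/(h + 5)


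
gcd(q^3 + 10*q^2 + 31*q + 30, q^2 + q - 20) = q + 5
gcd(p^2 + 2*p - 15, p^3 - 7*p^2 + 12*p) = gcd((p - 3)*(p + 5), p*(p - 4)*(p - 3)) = p - 3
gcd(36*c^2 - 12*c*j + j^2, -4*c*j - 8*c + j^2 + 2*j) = 1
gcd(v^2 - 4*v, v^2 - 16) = v - 4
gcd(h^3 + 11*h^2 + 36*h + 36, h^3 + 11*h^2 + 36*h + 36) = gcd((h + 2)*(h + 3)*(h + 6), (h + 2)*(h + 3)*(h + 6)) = h^3 + 11*h^2 + 36*h + 36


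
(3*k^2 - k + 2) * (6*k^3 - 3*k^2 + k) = 18*k^5 - 15*k^4 + 18*k^3 - 7*k^2 + 2*k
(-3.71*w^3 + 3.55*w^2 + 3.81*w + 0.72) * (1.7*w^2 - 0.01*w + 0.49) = -6.307*w^5 + 6.0721*w^4 + 4.6236*w^3 + 2.9254*w^2 + 1.8597*w + 0.3528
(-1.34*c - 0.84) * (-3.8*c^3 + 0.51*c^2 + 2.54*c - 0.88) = 5.092*c^4 + 2.5086*c^3 - 3.832*c^2 - 0.9544*c + 0.7392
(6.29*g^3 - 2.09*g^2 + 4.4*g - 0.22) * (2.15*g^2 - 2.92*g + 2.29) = 13.5235*g^5 - 22.8603*g^4 + 29.9669*g^3 - 18.1071*g^2 + 10.7184*g - 0.5038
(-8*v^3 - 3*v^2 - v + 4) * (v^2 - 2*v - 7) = -8*v^5 + 13*v^4 + 61*v^3 + 27*v^2 - v - 28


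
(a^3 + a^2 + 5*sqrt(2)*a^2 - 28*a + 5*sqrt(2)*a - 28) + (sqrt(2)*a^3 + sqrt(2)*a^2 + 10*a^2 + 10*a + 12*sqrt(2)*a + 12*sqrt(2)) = a^3 + sqrt(2)*a^3 + 6*sqrt(2)*a^2 + 11*a^2 - 18*a + 17*sqrt(2)*a - 28 + 12*sqrt(2)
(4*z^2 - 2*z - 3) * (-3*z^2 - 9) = -12*z^4 + 6*z^3 - 27*z^2 + 18*z + 27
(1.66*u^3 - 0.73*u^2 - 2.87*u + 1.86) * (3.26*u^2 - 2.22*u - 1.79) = 5.4116*u^5 - 6.065*u^4 - 10.707*u^3 + 13.7417*u^2 + 1.0081*u - 3.3294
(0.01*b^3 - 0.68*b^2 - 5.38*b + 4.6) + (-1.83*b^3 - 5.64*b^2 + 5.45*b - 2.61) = -1.82*b^3 - 6.32*b^2 + 0.0700000000000003*b + 1.99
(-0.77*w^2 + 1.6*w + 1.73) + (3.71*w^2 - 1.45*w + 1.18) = 2.94*w^2 + 0.15*w + 2.91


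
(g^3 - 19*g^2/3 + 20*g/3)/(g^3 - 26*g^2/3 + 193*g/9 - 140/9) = 3*g/(3*g - 7)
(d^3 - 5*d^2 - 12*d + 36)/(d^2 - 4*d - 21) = (d^2 - 8*d + 12)/(d - 7)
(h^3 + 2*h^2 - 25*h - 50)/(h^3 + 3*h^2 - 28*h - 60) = (h + 5)/(h + 6)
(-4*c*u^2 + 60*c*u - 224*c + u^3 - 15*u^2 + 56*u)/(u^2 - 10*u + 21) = (-4*c*u + 32*c + u^2 - 8*u)/(u - 3)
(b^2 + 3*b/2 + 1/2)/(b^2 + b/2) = (b + 1)/b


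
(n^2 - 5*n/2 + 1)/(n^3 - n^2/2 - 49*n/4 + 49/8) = 4*(n - 2)/(4*n^2 - 49)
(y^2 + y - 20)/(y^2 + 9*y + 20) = (y - 4)/(y + 4)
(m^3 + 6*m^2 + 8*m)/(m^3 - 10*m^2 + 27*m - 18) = m*(m^2 + 6*m + 8)/(m^3 - 10*m^2 + 27*m - 18)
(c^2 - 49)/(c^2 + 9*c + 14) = (c - 7)/(c + 2)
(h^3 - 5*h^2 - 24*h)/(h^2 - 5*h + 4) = h*(h^2 - 5*h - 24)/(h^2 - 5*h + 4)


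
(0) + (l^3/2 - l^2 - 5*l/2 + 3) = l^3/2 - l^2 - 5*l/2 + 3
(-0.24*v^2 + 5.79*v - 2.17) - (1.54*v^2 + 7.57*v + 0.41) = -1.78*v^2 - 1.78*v - 2.58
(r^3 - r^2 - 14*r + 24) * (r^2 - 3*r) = r^5 - 4*r^4 - 11*r^3 + 66*r^2 - 72*r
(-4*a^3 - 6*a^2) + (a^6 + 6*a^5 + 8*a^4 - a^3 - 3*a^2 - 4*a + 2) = a^6 + 6*a^5 + 8*a^4 - 5*a^3 - 9*a^2 - 4*a + 2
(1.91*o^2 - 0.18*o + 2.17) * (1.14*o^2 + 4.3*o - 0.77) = 2.1774*o^4 + 8.0078*o^3 + 0.2291*o^2 + 9.4696*o - 1.6709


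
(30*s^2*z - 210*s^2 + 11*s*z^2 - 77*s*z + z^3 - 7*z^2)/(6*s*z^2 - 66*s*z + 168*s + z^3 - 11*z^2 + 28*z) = (5*s + z)/(z - 4)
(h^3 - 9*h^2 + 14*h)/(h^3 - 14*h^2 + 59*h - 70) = h/(h - 5)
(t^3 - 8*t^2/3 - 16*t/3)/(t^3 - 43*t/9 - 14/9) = 3*t*(-3*t^2 + 8*t + 16)/(-9*t^3 + 43*t + 14)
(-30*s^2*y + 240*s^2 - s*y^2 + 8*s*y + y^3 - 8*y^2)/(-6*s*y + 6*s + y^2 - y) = (5*s*y - 40*s + y^2 - 8*y)/(y - 1)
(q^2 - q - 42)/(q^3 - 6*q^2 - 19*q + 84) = (q + 6)/(q^2 + q - 12)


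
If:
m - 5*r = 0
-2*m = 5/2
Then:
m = -5/4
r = -1/4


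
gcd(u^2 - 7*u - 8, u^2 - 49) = 1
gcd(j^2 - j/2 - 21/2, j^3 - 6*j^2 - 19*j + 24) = j + 3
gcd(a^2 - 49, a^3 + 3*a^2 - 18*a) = 1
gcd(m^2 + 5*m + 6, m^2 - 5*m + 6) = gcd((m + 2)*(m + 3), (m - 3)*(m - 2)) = 1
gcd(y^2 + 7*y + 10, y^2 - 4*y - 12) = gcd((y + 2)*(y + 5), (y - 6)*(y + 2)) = y + 2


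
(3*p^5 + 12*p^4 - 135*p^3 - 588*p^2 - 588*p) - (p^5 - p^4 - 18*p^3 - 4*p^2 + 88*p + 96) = 2*p^5 + 13*p^4 - 117*p^3 - 584*p^2 - 676*p - 96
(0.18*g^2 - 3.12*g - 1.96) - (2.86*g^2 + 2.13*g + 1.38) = -2.68*g^2 - 5.25*g - 3.34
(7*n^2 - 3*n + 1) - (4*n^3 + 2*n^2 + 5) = -4*n^3 + 5*n^2 - 3*n - 4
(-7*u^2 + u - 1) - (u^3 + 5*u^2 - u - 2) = -u^3 - 12*u^2 + 2*u + 1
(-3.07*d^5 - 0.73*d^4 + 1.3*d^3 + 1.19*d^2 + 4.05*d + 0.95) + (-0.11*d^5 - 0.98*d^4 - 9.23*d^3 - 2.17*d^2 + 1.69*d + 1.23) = -3.18*d^5 - 1.71*d^4 - 7.93*d^3 - 0.98*d^2 + 5.74*d + 2.18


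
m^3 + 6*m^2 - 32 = (m - 2)*(m + 4)^2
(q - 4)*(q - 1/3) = q^2 - 13*q/3 + 4/3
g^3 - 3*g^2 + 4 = (g - 2)^2*(g + 1)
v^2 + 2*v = v*(v + 2)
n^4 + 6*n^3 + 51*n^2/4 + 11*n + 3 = (n + 1/2)*(n + 3/2)*(n + 2)^2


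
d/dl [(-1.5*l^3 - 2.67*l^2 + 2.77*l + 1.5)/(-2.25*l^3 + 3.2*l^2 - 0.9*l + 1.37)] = (-10.8075*l^4 + 15.165*l^3 - 2.501*l^2 - 16.9158*l + 5.1449)/(5.0625*l^6 - 14.4*l^5 + 14.29*l^4 - 11.925*l^3 + 9.578*l^2 - 2.466*l + 1.8769)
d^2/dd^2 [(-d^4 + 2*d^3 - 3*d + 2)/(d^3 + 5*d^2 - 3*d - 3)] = 2*(-38*d^3 - 69*d^2 - 72*d - 75)/(d^6 + 18*d^5 + 117*d^4 + 324*d^3 + 351*d^2 + 162*d + 27)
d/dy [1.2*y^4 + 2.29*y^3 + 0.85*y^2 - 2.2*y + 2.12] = 4.8*y^3 + 6.87*y^2 + 1.7*y - 2.2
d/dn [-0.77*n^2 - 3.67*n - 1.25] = -1.54*n - 3.67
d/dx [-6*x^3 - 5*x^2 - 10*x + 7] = -18*x^2 - 10*x - 10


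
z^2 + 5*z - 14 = (z - 2)*(z + 7)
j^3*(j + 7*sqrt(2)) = j^4 + 7*sqrt(2)*j^3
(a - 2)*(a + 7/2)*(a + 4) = a^3 + 11*a^2/2 - a - 28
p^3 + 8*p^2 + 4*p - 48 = (p - 2)*(p + 4)*(p + 6)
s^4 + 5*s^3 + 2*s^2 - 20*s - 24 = (s - 2)*(s + 2)^2*(s + 3)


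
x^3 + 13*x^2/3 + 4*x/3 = x*(x + 1/3)*(x + 4)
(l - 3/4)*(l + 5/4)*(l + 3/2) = l^3 + 2*l^2 - 3*l/16 - 45/32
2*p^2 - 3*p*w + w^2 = (-2*p + w)*(-p + w)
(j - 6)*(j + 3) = j^2 - 3*j - 18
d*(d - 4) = d^2 - 4*d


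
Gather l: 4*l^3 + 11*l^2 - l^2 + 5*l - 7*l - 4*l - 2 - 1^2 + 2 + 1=4*l^3 + 10*l^2 - 6*l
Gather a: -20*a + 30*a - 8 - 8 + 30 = 10*a + 14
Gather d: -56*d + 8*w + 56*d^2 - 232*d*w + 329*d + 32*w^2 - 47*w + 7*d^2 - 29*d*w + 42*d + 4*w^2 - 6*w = 63*d^2 + d*(315 - 261*w) + 36*w^2 - 45*w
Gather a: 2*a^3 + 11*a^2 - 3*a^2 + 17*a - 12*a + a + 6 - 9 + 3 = 2*a^3 + 8*a^2 + 6*a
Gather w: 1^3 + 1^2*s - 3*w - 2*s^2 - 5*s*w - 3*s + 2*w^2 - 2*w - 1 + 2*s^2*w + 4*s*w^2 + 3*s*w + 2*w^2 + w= -2*s^2 - 2*s + w^2*(4*s + 4) + w*(2*s^2 - 2*s - 4)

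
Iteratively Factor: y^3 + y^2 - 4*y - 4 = (y + 1)*(y^2 - 4) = (y + 1)*(y + 2)*(y - 2)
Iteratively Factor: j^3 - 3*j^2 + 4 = (j - 2)*(j^2 - j - 2) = (j - 2)^2*(j + 1)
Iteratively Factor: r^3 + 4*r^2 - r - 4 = (r + 4)*(r^2 - 1) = (r + 1)*(r + 4)*(r - 1)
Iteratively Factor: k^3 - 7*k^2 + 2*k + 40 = (k + 2)*(k^2 - 9*k + 20) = (k - 4)*(k + 2)*(k - 5)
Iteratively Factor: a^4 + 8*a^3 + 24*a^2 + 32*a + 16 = (a + 2)*(a^3 + 6*a^2 + 12*a + 8) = (a + 2)^2*(a^2 + 4*a + 4) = (a + 2)^3*(a + 2)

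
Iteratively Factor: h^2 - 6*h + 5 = (h - 1)*(h - 5)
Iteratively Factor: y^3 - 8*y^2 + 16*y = (y)*(y^2 - 8*y + 16) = y*(y - 4)*(y - 4)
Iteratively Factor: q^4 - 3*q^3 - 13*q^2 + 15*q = (q - 5)*(q^3 + 2*q^2 - 3*q) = q*(q - 5)*(q^2 + 2*q - 3) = q*(q - 5)*(q + 3)*(q - 1)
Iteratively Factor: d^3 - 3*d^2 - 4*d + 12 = (d - 2)*(d^2 - d - 6) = (d - 2)*(d + 2)*(d - 3)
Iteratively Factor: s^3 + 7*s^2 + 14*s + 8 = (s + 2)*(s^2 + 5*s + 4) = (s + 1)*(s + 2)*(s + 4)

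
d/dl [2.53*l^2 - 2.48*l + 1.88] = 5.06*l - 2.48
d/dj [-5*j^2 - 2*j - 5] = -10*j - 2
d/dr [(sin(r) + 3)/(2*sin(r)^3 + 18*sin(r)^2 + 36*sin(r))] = -(sin(r) + 3)*cos(r)/((sin(r) + 6)^2*sin(r)^2)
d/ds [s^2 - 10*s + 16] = 2*s - 10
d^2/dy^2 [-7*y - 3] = 0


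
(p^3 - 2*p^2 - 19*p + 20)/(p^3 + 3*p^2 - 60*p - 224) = (p^2 - 6*p + 5)/(p^2 - p - 56)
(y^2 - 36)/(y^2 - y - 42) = (y - 6)/(y - 7)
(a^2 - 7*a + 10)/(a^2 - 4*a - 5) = (a - 2)/(a + 1)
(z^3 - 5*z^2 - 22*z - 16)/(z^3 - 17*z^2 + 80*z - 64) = (z^2 + 3*z + 2)/(z^2 - 9*z + 8)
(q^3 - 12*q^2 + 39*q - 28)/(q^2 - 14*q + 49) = (q^2 - 5*q + 4)/(q - 7)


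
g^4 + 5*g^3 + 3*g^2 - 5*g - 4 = (g - 1)*(g + 1)^2*(g + 4)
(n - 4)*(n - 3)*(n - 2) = n^3 - 9*n^2 + 26*n - 24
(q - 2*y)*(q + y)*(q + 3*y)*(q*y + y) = q^4*y + 2*q^3*y^2 + q^3*y - 5*q^2*y^3 + 2*q^2*y^2 - 6*q*y^4 - 5*q*y^3 - 6*y^4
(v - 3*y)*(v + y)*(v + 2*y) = v^3 - 7*v*y^2 - 6*y^3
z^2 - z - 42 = (z - 7)*(z + 6)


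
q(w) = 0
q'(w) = 0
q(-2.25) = 0.00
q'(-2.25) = 0.00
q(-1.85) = 0.00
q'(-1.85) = 0.00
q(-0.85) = 0.00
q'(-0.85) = 0.00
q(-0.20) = 0.00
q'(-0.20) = 0.00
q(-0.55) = 0.00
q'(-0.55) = 0.00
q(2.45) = 0.00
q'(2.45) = 0.00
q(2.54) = 0.00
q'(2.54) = 0.00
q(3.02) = 0.00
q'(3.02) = 0.00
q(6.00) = 0.00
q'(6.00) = 0.00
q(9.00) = 0.00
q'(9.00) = 0.00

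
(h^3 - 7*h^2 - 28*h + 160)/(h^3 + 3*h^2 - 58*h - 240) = (h - 4)/(h + 6)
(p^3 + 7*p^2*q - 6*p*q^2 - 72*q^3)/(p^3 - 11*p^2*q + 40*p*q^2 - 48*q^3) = (p^2 + 10*p*q + 24*q^2)/(p^2 - 8*p*q + 16*q^2)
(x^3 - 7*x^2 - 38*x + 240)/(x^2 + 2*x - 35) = (x^2 - 2*x - 48)/(x + 7)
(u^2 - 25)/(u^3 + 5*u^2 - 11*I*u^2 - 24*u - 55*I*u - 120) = (u - 5)/(u^2 - 11*I*u - 24)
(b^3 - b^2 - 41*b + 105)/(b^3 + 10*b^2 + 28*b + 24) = (b^3 - b^2 - 41*b + 105)/(b^3 + 10*b^2 + 28*b + 24)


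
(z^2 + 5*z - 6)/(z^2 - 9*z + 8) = (z + 6)/(z - 8)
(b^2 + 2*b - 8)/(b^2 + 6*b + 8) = (b - 2)/(b + 2)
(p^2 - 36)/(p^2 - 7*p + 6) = (p + 6)/(p - 1)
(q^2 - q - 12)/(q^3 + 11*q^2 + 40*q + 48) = (q - 4)/(q^2 + 8*q + 16)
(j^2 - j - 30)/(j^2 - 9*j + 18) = (j + 5)/(j - 3)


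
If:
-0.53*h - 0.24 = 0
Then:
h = -0.45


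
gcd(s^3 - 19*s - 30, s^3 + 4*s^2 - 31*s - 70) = s^2 - 3*s - 10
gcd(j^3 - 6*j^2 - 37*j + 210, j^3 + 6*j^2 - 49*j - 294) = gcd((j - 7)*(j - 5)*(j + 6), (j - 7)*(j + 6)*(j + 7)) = j^2 - j - 42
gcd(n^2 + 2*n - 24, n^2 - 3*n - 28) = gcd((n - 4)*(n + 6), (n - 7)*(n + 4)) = 1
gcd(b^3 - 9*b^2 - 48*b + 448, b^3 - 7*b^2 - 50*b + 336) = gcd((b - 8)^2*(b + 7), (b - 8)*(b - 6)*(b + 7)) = b^2 - b - 56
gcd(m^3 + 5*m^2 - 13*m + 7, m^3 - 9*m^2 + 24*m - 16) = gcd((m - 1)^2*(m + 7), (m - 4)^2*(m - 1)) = m - 1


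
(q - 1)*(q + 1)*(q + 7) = q^3 + 7*q^2 - q - 7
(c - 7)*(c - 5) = c^2 - 12*c + 35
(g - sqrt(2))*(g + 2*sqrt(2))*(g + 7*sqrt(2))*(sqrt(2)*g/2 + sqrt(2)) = sqrt(2)*g^4/2 + sqrt(2)*g^3 + 8*g^3 + 5*sqrt(2)*g^2 + 16*g^2 - 28*g + 10*sqrt(2)*g - 56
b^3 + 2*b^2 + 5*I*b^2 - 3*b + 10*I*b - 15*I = (b - 1)*(b + 3)*(b + 5*I)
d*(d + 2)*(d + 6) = d^3 + 8*d^2 + 12*d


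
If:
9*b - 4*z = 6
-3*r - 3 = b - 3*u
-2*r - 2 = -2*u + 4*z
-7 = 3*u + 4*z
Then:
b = 18/25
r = -56/15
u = -187/75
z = 3/25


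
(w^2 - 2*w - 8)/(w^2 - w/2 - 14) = 2*(w + 2)/(2*w + 7)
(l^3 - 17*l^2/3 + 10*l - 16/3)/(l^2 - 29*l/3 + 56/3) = (l^2 - 3*l + 2)/(l - 7)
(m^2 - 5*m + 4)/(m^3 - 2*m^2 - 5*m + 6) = (m - 4)/(m^2 - m - 6)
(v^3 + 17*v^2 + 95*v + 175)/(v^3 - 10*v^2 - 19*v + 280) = (v^2 + 12*v + 35)/(v^2 - 15*v + 56)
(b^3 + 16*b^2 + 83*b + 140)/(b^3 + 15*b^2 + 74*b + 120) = (b + 7)/(b + 6)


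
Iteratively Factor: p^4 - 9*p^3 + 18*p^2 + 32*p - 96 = (p + 2)*(p^3 - 11*p^2 + 40*p - 48) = (p - 4)*(p + 2)*(p^2 - 7*p + 12) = (p - 4)^2*(p + 2)*(p - 3)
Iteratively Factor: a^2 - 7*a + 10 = (a - 2)*(a - 5)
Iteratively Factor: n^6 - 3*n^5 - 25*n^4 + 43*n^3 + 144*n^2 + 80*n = (n - 5)*(n^5 + 2*n^4 - 15*n^3 - 32*n^2 - 16*n) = (n - 5)*(n - 4)*(n^4 + 6*n^3 + 9*n^2 + 4*n) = n*(n - 5)*(n - 4)*(n^3 + 6*n^2 + 9*n + 4) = n*(n - 5)*(n - 4)*(n + 1)*(n^2 + 5*n + 4) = n*(n - 5)*(n - 4)*(n + 1)^2*(n + 4)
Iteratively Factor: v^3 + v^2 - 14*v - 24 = (v + 3)*(v^2 - 2*v - 8) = (v + 2)*(v + 3)*(v - 4)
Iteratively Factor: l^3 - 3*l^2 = (l)*(l^2 - 3*l) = l^2*(l - 3)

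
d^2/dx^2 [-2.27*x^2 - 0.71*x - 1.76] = -4.54000000000000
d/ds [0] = 0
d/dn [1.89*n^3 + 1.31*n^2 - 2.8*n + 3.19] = 5.67*n^2 + 2.62*n - 2.8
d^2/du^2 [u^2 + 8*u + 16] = 2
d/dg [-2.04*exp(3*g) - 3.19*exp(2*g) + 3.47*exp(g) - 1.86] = (-6.12*exp(2*g) - 6.38*exp(g) + 3.47)*exp(g)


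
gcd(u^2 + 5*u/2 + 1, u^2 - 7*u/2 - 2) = u + 1/2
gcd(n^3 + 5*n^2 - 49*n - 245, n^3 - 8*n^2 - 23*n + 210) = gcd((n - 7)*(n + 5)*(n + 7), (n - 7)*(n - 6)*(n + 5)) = n^2 - 2*n - 35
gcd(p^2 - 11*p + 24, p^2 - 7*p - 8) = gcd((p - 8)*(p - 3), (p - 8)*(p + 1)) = p - 8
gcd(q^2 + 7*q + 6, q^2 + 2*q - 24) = q + 6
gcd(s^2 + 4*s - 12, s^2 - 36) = s + 6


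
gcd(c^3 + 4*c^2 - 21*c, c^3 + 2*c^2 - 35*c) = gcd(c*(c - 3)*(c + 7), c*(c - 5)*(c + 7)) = c^2 + 7*c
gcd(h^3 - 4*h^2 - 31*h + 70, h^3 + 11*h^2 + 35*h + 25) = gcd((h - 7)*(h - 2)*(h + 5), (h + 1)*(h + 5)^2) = h + 5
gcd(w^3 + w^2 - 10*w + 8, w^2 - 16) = w + 4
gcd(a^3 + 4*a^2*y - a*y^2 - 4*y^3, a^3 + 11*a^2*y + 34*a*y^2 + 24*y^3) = a^2 + 5*a*y + 4*y^2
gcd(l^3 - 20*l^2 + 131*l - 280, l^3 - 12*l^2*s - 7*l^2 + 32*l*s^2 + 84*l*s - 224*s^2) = l - 7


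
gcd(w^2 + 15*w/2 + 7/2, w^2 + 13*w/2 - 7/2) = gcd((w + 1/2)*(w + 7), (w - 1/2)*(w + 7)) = w + 7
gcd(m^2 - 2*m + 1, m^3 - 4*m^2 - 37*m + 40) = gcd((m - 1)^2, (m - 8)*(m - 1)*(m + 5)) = m - 1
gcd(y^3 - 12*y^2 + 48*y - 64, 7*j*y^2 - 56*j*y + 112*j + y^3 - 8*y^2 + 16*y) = y^2 - 8*y + 16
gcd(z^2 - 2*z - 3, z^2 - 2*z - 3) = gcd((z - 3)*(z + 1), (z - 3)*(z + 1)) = z^2 - 2*z - 3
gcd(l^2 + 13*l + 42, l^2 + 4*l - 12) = l + 6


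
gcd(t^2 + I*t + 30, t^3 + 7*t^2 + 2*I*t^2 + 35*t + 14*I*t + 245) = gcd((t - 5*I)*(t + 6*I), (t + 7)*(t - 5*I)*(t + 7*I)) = t - 5*I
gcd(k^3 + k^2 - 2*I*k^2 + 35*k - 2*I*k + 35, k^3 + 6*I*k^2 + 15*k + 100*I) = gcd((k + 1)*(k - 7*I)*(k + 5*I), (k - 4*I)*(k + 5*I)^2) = k + 5*I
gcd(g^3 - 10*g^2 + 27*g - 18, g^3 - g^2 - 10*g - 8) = 1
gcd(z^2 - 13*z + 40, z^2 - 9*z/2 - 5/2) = z - 5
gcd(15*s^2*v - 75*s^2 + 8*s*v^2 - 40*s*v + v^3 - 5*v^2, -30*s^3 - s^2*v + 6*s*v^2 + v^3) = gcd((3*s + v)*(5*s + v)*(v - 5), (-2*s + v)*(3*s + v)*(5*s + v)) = 15*s^2 + 8*s*v + v^2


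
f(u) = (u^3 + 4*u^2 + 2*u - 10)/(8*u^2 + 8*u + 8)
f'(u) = (-16*u - 8)*(u^3 + 4*u^2 + 2*u - 10)/(8*u^2 + 8*u + 8)^2 + (3*u^2 + 8*u + 2)/(8*u^2 + 8*u + 8) = (u^4 + 2*u^3 + 5*u^2 + 28*u + 12)/(8*(u^4 + 2*u^3 + 3*u^2 + 2*u + 1))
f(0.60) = -0.46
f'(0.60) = 1.01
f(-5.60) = -0.33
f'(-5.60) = 0.11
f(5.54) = 0.99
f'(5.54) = 0.14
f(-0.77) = -1.46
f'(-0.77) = -1.32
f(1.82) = 0.26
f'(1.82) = 0.34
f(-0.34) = -1.65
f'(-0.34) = 0.62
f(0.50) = -0.56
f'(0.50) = 1.12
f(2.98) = 0.56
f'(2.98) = 0.21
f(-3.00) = -0.12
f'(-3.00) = 0.00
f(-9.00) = -0.74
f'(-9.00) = 0.12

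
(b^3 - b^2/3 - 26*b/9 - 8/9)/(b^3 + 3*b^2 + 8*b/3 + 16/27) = 3*(b - 2)/(3*b + 4)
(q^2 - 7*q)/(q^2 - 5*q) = (q - 7)/(q - 5)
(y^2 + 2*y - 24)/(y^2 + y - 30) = (y - 4)/(y - 5)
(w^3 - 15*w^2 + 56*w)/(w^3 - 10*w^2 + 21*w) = (w - 8)/(w - 3)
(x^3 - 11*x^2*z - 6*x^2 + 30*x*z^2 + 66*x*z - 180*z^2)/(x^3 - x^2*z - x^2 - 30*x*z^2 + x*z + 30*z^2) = (x^2 - 5*x*z - 6*x + 30*z)/(x^2 + 5*x*z - x - 5*z)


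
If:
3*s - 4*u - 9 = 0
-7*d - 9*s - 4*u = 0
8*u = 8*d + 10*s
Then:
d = -63/17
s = 99/34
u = -9/136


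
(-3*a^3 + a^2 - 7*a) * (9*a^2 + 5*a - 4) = -27*a^5 - 6*a^4 - 46*a^3 - 39*a^2 + 28*a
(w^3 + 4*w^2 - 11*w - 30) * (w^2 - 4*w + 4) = w^5 - 23*w^3 + 30*w^2 + 76*w - 120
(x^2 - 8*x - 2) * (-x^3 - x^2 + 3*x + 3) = -x^5 + 7*x^4 + 13*x^3 - 19*x^2 - 30*x - 6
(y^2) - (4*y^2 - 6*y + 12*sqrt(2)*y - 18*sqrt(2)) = -3*y^2 - 12*sqrt(2)*y + 6*y + 18*sqrt(2)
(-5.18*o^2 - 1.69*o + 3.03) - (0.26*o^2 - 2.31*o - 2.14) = -5.44*o^2 + 0.62*o + 5.17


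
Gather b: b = b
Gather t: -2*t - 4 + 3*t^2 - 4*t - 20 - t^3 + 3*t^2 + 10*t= -t^3 + 6*t^2 + 4*t - 24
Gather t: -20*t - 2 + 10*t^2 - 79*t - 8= 10*t^2 - 99*t - 10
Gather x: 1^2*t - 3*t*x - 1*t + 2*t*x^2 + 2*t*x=2*t*x^2 - t*x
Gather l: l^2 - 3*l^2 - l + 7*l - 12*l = -2*l^2 - 6*l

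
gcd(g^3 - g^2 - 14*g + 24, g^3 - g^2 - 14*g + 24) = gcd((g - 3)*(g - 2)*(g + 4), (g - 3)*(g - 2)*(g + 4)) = g^3 - g^2 - 14*g + 24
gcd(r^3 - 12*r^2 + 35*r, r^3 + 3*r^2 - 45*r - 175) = r - 7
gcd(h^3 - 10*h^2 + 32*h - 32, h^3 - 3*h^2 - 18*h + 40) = h - 2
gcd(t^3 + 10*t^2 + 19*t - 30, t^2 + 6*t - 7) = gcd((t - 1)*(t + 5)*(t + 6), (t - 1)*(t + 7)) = t - 1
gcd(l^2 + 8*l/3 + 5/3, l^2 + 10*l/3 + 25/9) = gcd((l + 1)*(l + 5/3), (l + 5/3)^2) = l + 5/3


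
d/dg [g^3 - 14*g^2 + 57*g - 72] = 3*g^2 - 28*g + 57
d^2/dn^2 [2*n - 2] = 0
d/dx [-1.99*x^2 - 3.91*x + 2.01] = -3.98*x - 3.91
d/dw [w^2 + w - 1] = 2*w + 1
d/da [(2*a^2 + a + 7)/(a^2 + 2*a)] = (3*a^2 - 14*a - 14)/(a^2*(a^2 + 4*a + 4))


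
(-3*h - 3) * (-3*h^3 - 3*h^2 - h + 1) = 9*h^4 + 18*h^3 + 12*h^2 - 3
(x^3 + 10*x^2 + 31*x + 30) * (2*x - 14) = 2*x^4 + 6*x^3 - 78*x^2 - 374*x - 420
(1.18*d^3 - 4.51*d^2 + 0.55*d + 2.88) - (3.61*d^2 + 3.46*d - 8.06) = 1.18*d^3 - 8.12*d^2 - 2.91*d + 10.94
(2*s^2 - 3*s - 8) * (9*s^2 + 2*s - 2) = 18*s^4 - 23*s^3 - 82*s^2 - 10*s + 16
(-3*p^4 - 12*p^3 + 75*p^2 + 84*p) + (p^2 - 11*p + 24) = -3*p^4 - 12*p^3 + 76*p^2 + 73*p + 24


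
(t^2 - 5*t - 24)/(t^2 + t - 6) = (t - 8)/(t - 2)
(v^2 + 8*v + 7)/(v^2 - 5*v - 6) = (v + 7)/(v - 6)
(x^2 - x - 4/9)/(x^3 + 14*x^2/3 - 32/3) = (x + 1/3)/(x^2 + 6*x + 8)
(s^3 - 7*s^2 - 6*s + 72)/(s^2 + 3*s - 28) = (s^2 - 3*s - 18)/(s + 7)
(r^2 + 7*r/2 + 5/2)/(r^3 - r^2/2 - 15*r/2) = (r + 1)/(r*(r - 3))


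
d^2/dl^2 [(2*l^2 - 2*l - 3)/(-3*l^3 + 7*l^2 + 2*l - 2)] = 6*(-6*l^6 + 18*l^5 - 94*l^3 + 77*l^2 + 52*l + 18)/(27*l^9 - 189*l^8 + 387*l^7 - 37*l^6 - 510*l^5 + 138*l^4 + 196*l^3 - 60*l^2 - 24*l + 8)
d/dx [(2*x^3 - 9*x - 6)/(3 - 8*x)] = (-32*x^3 + 18*x^2 - 75)/(64*x^2 - 48*x + 9)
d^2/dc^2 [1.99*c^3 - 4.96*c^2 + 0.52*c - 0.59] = 11.94*c - 9.92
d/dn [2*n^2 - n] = 4*n - 1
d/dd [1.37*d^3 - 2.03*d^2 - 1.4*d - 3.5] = 4.11*d^2 - 4.06*d - 1.4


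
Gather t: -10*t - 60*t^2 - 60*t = -60*t^2 - 70*t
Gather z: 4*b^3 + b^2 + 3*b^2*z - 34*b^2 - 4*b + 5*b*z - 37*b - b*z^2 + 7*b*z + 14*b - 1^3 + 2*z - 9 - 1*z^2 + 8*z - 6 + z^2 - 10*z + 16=4*b^3 - 33*b^2 - b*z^2 - 27*b + z*(3*b^2 + 12*b)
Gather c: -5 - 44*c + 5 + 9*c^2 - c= 9*c^2 - 45*c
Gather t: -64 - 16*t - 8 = -16*t - 72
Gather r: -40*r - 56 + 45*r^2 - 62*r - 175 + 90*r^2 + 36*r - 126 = 135*r^2 - 66*r - 357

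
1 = 1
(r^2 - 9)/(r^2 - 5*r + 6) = (r + 3)/(r - 2)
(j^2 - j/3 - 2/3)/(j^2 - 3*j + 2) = (j + 2/3)/(j - 2)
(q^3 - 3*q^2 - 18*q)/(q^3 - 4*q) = (q^2 - 3*q - 18)/(q^2 - 4)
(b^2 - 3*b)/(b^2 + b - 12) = b/(b + 4)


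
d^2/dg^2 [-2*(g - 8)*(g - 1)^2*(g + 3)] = -24*g^2 + 84*g + 52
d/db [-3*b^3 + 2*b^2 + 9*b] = -9*b^2 + 4*b + 9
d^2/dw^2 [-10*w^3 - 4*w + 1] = -60*w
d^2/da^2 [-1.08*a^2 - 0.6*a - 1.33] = -2.16000000000000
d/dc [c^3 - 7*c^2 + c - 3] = 3*c^2 - 14*c + 1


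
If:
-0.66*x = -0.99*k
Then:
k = 0.666666666666667*x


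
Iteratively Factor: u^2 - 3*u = (u)*(u - 3)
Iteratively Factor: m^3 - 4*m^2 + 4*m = (m - 2)*(m^2 - 2*m) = (m - 2)^2*(m)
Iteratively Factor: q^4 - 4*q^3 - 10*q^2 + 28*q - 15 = (q - 5)*(q^3 + q^2 - 5*q + 3) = (q - 5)*(q - 1)*(q^2 + 2*q - 3) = (q - 5)*(q - 1)^2*(q + 3)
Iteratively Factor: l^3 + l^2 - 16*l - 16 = (l + 1)*(l^2 - 16) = (l - 4)*(l + 1)*(l + 4)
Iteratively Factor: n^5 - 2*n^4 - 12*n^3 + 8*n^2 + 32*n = (n - 4)*(n^4 + 2*n^3 - 4*n^2 - 8*n) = (n - 4)*(n + 2)*(n^3 - 4*n) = (n - 4)*(n - 2)*(n + 2)*(n^2 + 2*n) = (n - 4)*(n - 2)*(n + 2)^2*(n)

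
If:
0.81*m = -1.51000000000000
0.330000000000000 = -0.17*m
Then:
No Solution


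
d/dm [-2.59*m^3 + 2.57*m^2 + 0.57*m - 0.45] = -7.77*m^2 + 5.14*m + 0.57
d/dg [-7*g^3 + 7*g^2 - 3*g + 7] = -21*g^2 + 14*g - 3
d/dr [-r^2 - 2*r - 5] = -2*r - 2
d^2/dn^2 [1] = 0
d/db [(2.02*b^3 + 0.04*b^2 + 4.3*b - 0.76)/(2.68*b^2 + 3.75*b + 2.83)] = (5.4136*b^4 + 15.15*b^3 + 5.7758*b^2 + 4.3*b + 15.019)/(7.1824*b^4 + 20.1*b^3 + 29.2313*b^2 + 21.225*b + 8.0089)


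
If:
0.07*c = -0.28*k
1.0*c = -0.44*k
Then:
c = 0.00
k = 0.00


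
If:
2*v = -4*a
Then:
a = -v/2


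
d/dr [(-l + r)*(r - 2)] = -l + 2*r - 2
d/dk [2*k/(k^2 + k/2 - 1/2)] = 4*(2*k^2 - k*(4*k + 1) + k - 1)/(2*k^2 + k - 1)^2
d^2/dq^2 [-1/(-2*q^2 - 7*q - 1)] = 2*(-4*q^2 - 14*q + (4*q + 7)^2 - 2)/(2*q^2 + 7*q + 1)^3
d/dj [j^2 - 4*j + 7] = 2*j - 4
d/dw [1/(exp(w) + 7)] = -exp(w)/(exp(w) + 7)^2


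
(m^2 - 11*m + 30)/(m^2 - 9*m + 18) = (m - 5)/(m - 3)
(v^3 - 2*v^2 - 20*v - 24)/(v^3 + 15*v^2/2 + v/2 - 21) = 2*(v^2 - 4*v - 12)/(2*v^2 + 11*v - 21)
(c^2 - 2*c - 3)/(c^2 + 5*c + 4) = (c - 3)/(c + 4)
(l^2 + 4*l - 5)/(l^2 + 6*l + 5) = (l - 1)/(l + 1)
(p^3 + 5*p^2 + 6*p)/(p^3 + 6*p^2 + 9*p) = (p + 2)/(p + 3)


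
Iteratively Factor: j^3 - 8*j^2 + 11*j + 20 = (j - 4)*(j^2 - 4*j - 5) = (j - 5)*(j - 4)*(j + 1)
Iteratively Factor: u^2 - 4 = (u - 2)*(u + 2)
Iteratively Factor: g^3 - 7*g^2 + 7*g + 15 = (g - 5)*(g^2 - 2*g - 3) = (g - 5)*(g + 1)*(g - 3)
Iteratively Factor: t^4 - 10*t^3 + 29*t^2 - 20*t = (t - 1)*(t^3 - 9*t^2 + 20*t) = (t - 5)*(t - 1)*(t^2 - 4*t) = t*(t - 5)*(t - 1)*(t - 4)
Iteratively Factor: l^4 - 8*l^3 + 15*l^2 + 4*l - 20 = (l - 2)*(l^3 - 6*l^2 + 3*l + 10) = (l - 5)*(l - 2)*(l^2 - l - 2) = (l - 5)*(l - 2)*(l + 1)*(l - 2)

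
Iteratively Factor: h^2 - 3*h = (h)*(h - 3)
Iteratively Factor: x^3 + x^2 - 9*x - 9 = (x + 1)*(x^2 - 9) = (x - 3)*(x + 1)*(x + 3)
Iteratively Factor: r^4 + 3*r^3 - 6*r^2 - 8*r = (r)*(r^3 + 3*r^2 - 6*r - 8) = r*(r + 1)*(r^2 + 2*r - 8) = r*(r - 2)*(r + 1)*(r + 4)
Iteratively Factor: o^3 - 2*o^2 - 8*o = (o)*(o^2 - 2*o - 8) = o*(o + 2)*(o - 4)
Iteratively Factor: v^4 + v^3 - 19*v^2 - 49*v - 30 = (v - 5)*(v^3 + 6*v^2 + 11*v + 6) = (v - 5)*(v + 3)*(v^2 + 3*v + 2) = (v - 5)*(v + 2)*(v + 3)*(v + 1)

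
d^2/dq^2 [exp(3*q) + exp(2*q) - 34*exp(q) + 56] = (9*exp(2*q) + 4*exp(q) - 34)*exp(q)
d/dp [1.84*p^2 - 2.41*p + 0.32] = 3.68*p - 2.41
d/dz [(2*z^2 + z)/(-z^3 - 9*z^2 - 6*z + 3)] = (2*z^4 + 2*z^3 - 3*z^2 + 12*z + 3)/(z^6 + 18*z^5 + 93*z^4 + 102*z^3 - 18*z^2 - 36*z + 9)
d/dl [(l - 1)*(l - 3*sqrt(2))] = 2*l - 3*sqrt(2) - 1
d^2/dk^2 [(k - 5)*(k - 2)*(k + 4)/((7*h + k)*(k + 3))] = 2*((7*h + k)^2*(k - 5)*(k - 2)*(k + 4) + 3*(7*h + k)^2*(k - 1)*(k + 3)^2 - (7*h + k)^2*(k + 3)*((k - 5)*(k - 2) + (k - 5)*(k + 4) + (k - 2)*(k + 4)) + (7*h + k)*(k - 5)*(k - 2)*(k + 3)*(k + 4) - (7*h + k)*(k + 3)^2*((k - 5)*(k - 2) + (k - 5)*(k + 4) + (k - 2)*(k + 4)) + (k - 5)*(k - 2)*(k + 3)^2*(k + 4))/((7*h + k)^3*(k + 3)^3)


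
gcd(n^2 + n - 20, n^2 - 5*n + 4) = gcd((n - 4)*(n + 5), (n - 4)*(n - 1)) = n - 4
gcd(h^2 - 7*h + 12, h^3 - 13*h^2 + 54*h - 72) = h^2 - 7*h + 12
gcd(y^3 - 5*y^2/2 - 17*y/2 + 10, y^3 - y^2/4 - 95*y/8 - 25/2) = y^2 - 3*y/2 - 10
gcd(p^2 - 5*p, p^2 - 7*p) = p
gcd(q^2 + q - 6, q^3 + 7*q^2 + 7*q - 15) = q + 3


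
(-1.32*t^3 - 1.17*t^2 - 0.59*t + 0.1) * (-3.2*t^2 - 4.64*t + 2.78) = 4.224*t^5 + 9.8688*t^4 + 3.6472*t^3 - 0.835*t^2 - 2.1042*t + 0.278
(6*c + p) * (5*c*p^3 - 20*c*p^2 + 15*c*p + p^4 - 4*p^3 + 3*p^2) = 30*c^2*p^3 - 120*c^2*p^2 + 90*c^2*p + 11*c*p^4 - 44*c*p^3 + 33*c*p^2 + p^5 - 4*p^4 + 3*p^3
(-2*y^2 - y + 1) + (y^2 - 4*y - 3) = -y^2 - 5*y - 2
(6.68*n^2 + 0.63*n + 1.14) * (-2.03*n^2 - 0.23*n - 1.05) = -13.5604*n^4 - 2.8153*n^3 - 9.4731*n^2 - 0.9237*n - 1.197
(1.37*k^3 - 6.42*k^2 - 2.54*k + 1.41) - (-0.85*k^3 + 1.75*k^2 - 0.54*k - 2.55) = 2.22*k^3 - 8.17*k^2 - 2.0*k + 3.96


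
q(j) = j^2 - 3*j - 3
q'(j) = 2*j - 3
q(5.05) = 7.35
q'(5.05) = 7.10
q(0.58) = -4.40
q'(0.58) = -1.84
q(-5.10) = 38.31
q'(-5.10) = -13.20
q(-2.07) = 7.49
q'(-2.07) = -7.14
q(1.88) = -5.11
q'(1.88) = 0.76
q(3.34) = -1.86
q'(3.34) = 3.68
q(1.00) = -5.00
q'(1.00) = -1.00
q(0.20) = -3.56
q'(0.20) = -2.60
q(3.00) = -3.00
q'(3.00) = 3.00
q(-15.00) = 267.00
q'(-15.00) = -33.00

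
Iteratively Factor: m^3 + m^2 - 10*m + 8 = (m - 1)*(m^2 + 2*m - 8) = (m - 2)*(m - 1)*(m + 4)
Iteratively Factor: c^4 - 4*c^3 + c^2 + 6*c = (c + 1)*(c^3 - 5*c^2 + 6*c) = (c - 2)*(c + 1)*(c^2 - 3*c) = c*(c - 2)*(c + 1)*(c - 3)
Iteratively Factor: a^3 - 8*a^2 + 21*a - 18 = (a - 3)*(a^2 - 5*a + 6) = (a - 3)*(a - 2)*(a - 3)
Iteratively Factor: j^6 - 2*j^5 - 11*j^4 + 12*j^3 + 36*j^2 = (j - 3)*(j^5 + j^4 - 8*j^3 - 12*j^2) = (j - 3)*(j + 2)*(j^4 - j^3 - 6*j^2) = j*(j - 3)*(j + 2)*(j^3 - j^2 - 6*j) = j*(j - 3)*(j + 2)^2*(j^2 - 3*j) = j^2*(j - 3)*(j + 2)^2*(j - 3)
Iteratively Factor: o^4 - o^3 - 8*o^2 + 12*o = (o + 3)*(o^3 - 4*o^2 + 4*o) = o*(o + 3)*(o^2 - 4*o + 4) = o*(o - 2)*(o + 3)*(o - 2)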